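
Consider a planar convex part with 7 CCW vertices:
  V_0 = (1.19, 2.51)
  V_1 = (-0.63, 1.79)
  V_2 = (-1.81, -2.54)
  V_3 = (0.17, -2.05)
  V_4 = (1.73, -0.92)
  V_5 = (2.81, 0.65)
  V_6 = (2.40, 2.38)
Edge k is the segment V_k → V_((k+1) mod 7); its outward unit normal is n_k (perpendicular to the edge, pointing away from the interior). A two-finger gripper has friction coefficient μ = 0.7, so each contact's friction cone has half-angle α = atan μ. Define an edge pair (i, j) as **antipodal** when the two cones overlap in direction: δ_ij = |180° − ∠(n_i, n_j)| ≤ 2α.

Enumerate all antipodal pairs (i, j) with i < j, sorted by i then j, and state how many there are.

count = 10; pairs: (0,2), (0,3), (0,4), (1,2), (1,3), (1,4), (1,5), (2,6), (3,6), (4,6)

α = atan 0.7 = 34.99°;  2α = 69.98°
n_0 = (-0.3679, +0.9299)
n_1 = (-0.9648, +0.2629)
n_2 = (+0.2402, -0.9707)
n_3 = (+0.5866, -0.8099)
n_4 = (+0.8239, -0.5668)
n_5 = (+0.9730, +0.2306)
n_6 = (+0.1068, +0.9943)
  (0,1): δ = 126.83°  ·
  (0,2): δ = 7.68°  ✓
  (0,3): δ = 14.33°  ✓
  (0,4): δ = 33.89°  ✓
  (0,5): δ = 81.75°  ·
  (0,6): δ = 152.28°  ·
  (1,2): δ = 60.86°  ✓
  (1,3): δ = 38.84°  ✓
  (1,4): δ = 19.28°  ✓
  (1,5): δ = 28.58°  ✓
  (1,6): δ = 99.11°  ·
  (2,3): δ = 157.98°  ·
  (2,4): δ = 138.42°  ·
  (2,5): δ = 90.57°  ·
  (2,6): δ = 20.03°  ✓
  (3,4): δ = 160.44°  ·
  (3,5): δ = 112.59°  ·
  (3,6): δ = 42.05°  ✓
  (4,5): δ = 132.14°  ·
  (4,6): δ = 61.61°  ✓
  (5,6): δ = 109.47°  ·
antipodal pairs: 10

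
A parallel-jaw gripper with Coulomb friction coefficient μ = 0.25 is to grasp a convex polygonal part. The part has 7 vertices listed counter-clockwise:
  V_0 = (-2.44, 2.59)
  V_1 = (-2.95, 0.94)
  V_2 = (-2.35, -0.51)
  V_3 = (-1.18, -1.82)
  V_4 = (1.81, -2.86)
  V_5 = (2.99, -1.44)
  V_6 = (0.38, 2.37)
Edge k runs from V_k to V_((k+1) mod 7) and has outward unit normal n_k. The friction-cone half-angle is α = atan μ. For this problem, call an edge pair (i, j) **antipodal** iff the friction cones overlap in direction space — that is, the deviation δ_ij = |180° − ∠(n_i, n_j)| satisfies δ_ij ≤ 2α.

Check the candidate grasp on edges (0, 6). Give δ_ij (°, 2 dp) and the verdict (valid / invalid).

δ = 102.72°, invalid

α = atan 0.25 = 14.04°;  2α = 28.07°
edge 0: e_0 = (-0.51, -1.65);  n_0 = (-0.9554, +0.2953)
edge 6: e_6 = (-2.82, +0.22);  n_6 = (+0.0778, +0.9970)
∠(n_0, n_6) = 77.28°
δ = |180° − 77.28°| = 102.72°
102.72° > 2α = 28.07°  →  invalid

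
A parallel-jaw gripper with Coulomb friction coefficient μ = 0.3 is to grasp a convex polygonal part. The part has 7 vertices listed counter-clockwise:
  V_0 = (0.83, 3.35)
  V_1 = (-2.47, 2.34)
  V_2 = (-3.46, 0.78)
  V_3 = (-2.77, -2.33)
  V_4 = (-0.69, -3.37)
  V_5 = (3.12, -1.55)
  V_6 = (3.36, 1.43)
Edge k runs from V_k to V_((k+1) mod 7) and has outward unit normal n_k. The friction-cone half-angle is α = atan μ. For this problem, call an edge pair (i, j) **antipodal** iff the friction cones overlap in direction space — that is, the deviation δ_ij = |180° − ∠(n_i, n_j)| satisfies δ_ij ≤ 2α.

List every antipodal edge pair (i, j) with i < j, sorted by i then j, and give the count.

count = 5; pairs: (0,4), (1,4), (1,5), (2,5), (3,6)

α = atan 0.3 = 16.70°;  2α = 33.40°
n_0 = (-0.2927, +0.9562)
n_1 = (-0.8443, +0.5358)
n_2 = (-0.9763, -0.2166)
n_3 = (-0.4472, -0.8944)
n_4 = (+0.4310, -0.9023)
n_5 = (+0.9968, -0.0803)
n_6 = (+0.6045, +0.7966)
  (0,1): δ = 139.42°  ·
  (0,2): δ = 94.51°  ·
  (0,3): δ = 43.58°  ·
  (0,4): δ = 8.52°  ✓
  (0,5): δ = 68.38°  ·
  (0,6): δ = 125.79°  ·
  (1,2): δ = 135.09°  ·
  (1,3): δ = 84.17°  ·
  (1,4): δ = 32.07°  ✓
  (1,5): δ = 27.80°  ✓
  (1,6): δ = 85.21°  ·
  (2,3): δ = 129.07°  ·
  (2,4): δ = 76.98°  ·
  (2,5): δ = 17.11°  ✓
  (2,6): δ = 40.30°  ·
  (3,4): δ = 127.90°  ·
  (3,5): δ = 68.04°  ·
  (3,6): δ = 10.63°  ✓
  (4,5): δ = 120.14°  ·
  (4,6): δ = 62.73°  ·
  (5,6): δ = 122.59°  ·
antipodal pairs: 5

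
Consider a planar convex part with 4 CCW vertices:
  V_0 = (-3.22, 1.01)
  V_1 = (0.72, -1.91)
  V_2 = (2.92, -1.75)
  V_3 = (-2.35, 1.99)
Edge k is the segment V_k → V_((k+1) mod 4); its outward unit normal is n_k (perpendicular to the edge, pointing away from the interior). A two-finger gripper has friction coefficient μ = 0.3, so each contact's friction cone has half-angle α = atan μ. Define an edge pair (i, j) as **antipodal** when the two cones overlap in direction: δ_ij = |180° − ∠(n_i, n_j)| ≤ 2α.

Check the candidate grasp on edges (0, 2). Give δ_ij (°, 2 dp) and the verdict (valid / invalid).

α = atan 0.3 = 16.70°;  2α = 33.40°
edge 0: e_0 = (+3.94, -2.92);  n_0 = (-0.5954, -0.8034)
edge 2: e_2 = (-5.27, +3.74);  n_2 = (+0.5787, +0.8155)
∠(n_0, n_2) = 178.82°
δ = |180° − 178.82°| = 1.18°
1.18° ≤ 2α = 33.40°  →  valid

δ = 1.18°, valid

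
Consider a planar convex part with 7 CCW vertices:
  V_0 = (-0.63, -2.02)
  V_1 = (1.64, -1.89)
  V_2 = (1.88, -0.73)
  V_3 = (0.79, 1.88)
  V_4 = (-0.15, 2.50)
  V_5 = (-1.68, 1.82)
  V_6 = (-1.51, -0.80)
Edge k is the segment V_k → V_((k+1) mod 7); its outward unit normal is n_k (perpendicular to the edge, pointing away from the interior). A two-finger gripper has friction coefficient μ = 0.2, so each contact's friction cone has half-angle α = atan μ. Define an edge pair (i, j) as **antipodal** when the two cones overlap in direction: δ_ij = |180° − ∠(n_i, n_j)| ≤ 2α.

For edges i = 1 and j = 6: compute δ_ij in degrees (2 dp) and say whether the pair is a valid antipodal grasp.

δ = 47.49°, invalid

α = atan 0.2 = 11.31°;  2α = 22.62°
edge 1: e_1 = (+0.24, +1.16);  n_1 = (+0.9793, -0.2026)
edge 6: e_6 = (+0.88, -1.22);  n_6 = (-0.8110, -0.5850)
∠(n_1, n_6) = 132.51°
δ = |180° − 132.51°| = 47.49°
47.49° > 2α = 22.62°  →  invalid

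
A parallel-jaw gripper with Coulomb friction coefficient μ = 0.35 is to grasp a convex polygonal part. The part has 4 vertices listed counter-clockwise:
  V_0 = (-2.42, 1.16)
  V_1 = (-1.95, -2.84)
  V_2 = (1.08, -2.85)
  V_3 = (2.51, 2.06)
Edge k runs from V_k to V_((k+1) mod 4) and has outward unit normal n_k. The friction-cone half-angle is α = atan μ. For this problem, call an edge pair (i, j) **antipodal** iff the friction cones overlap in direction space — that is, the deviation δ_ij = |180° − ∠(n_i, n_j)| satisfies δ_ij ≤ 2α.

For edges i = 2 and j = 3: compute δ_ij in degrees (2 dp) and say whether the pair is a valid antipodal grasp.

α = atan 0.35 = 19.29°;  2α = 38.58°
edge 2: e_2 = (+1.43, +4.91);  n_2 = (+0.9601, -0.2796)
edge 3: e_3 = (-4.93, -0.90);  n_3 = (-0.1796, +0.9837)
∠(n_2, n_3) = 116.58°
δ = |180° − 116.58°| = 63.42°
63.42° > 2α = 38.58°  →  invalid

δ = 63.42°, invalid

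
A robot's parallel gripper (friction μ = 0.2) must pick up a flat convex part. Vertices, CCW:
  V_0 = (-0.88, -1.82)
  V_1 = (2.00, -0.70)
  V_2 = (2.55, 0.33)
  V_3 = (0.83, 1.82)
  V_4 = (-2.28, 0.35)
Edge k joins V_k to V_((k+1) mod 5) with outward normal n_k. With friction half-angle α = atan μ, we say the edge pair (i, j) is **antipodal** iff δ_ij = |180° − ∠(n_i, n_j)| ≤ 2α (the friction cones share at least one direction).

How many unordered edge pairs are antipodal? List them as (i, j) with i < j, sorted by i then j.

count = 2; pairs: (0,3), (2,4)

α = atan 0.2 = 11.31°;  2α = 22.62°
n_0 = (+0.3624, -0.9320)
n_1 = (+0.8821, -0.4710)
n_2 = (+0.6548, +0.7558)
n_3 = (-0.4273, +0.9041)
n_4 = (-0.8403, -0.5421)
  (0,1): δ = 139.35°  ·
  (0,2): δ = 62.15°  ·
  (0,3): δ = 4.05°  ✓
  (0,4): δ = 101.58°  ·
  (1,2): δ = 102.80°  ·
  (1,3): δ = 36.60°  ·
  (1,4): δ = 60.93°  ·
  (2,3): δ = 113.80°  ·
  (2,4): δ = 16.27°  ✓
  (3,4): δ = 82.47°  ·
antipodal pairs: 2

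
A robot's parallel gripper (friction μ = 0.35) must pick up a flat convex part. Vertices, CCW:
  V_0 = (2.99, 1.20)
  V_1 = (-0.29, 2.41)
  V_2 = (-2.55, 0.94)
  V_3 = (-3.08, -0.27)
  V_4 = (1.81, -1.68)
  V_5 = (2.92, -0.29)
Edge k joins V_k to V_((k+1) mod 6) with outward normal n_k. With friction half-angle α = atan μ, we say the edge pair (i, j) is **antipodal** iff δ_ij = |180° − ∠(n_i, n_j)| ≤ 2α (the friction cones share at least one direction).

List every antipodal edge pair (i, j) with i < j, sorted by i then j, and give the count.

count = 4; pairs: (0,3), (1,4), (2,4), (2,5)

α = atan 0.35 = 19.29°;  2α = 38.58°
n_0 = (+0.3461, +0.9382)
n_1 = (-0.5452, +0.8383)
n_2 = (-0.9160, +0.4012)
n_3 = (-0.2771, -0.9609)
n_4 = (+0.7814, -0.6240)
n_5 = (+0.9989, -0.0469)
  (0,1): δ = 126.71°  ·
  (0,2): δ = 93.41°  ·
  (0,3): δ = 4.16°  ✓
  (0,4): δ = 71.64°  ·
  (0,5): δ = 107.56°  ·
  (1,2): δ = 146.70°  ·
  (1,3): δ = 49.13°  ·
  (1,4): δ = 18.35°  ✓
  (1,5): δ = 54.27°  ·
  (2,3): δ = 82.43°  ·
  (2,4): δ = 14.96°  ✓
  (2,5): δ = 20.96°  ✓
  (3,4): δ = 112.52°  ·
  (3,5): δ = 76.61°  ·
  (4,5): δ = 144.08°  ·
antipodal pairs: 4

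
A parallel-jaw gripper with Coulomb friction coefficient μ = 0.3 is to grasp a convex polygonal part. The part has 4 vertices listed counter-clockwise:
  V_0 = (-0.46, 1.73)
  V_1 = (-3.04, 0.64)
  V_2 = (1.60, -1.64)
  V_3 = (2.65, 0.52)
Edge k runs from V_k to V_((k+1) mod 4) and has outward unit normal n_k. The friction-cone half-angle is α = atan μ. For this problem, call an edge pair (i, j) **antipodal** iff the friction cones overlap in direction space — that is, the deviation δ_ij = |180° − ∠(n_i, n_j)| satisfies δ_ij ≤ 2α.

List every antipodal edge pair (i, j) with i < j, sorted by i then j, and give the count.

α = atan 0.3 = 16.70°;  2α = 33.40°
n_0 = (-0.3892, +0.9212)
n_1 = (-0.4410, -0.8975)
n_2 = (+0.8994, -0.4372)
n_3 = (+0.3626, +0.9319)
  (0,1): δ = 49.07°  ·
  (0,2): δ = 41.17°  ·
  (0,3): δ = 135.84°  ·
  (1,2): δ = 89.76°  ·
  (1,3): δ = 4.91°  ✓
  (2,3): δ = 85.33°  ·
antipodal pairs: 1

count = 1; pairs: (1,3)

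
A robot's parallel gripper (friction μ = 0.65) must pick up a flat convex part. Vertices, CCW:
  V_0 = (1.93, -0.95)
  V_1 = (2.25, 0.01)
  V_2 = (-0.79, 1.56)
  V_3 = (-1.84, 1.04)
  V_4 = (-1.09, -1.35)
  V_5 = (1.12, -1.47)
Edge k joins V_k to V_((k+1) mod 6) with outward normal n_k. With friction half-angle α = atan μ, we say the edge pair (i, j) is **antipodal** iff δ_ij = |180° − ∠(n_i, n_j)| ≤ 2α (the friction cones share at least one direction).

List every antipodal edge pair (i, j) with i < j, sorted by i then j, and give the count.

α = atan 0.65 = 33.02°;  2α = 66.05°
n_0 = (+0.9487, -0.3162)
n_1 = (+0.4542, +0.8909)
n_2 = (-0.4438, +0.8961)
n_3 = (-0.9541, -0.2994)
n_4 = (-0.0542, -0.9985)
n_5 = (+0.5402, -0.8415)
  (0,1): δ = 98.58°  ·
  (0,2): δ = 45.22°  ✓
  (0,3): δ = 35.86°  ✓
  (0,4): δ = 105.33°  ·
  (0,5): δ = 141.13°  ·
  (1,2): δ = 126.64°  ·
  (1,3): δ = 45.56°  ✓
  (1,4): δ = 23.91°  ✓
  (1,5): δ = 59.72°  ✓
  (2,3): δ = 98.92°  ·
  (2,4): δ = 29.45°  ✓
  (2,5): δ = 6.35°  ✓
  (3,4): δ = 110.53°  ·
  (3,5): δ = 74.72°  ·
  (4,5): δ = 144.19°  ·
antipodal pairs: 7

count = 7; pairs: (0,2), (0,3), (1,3), (1,4), (1,5), (2,4), (2,5)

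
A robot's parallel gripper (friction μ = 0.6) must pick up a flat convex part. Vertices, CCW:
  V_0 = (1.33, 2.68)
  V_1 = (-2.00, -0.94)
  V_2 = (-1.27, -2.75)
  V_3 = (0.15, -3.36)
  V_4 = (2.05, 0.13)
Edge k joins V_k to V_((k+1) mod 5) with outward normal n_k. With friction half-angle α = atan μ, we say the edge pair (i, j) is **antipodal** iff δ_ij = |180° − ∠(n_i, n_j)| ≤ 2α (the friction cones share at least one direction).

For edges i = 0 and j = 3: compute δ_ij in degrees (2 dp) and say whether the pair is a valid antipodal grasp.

δ = 14.05°, valid

α = atan 0.6 = 30.96°;  2α = 61.93°
edge 0: e_0 = (-3.33, -3.62);  n_0 = (-0.7360, +0.6770)
edge 3: e_3 = (+1.90, +3.49);  n_3 = (+0.8783, -0.4781)
∠(n_0, n_3) = 165.95°
δ = |180° − 165.95°| = 14.05°
14.05° ≤ 2α = 61.93°  →  valid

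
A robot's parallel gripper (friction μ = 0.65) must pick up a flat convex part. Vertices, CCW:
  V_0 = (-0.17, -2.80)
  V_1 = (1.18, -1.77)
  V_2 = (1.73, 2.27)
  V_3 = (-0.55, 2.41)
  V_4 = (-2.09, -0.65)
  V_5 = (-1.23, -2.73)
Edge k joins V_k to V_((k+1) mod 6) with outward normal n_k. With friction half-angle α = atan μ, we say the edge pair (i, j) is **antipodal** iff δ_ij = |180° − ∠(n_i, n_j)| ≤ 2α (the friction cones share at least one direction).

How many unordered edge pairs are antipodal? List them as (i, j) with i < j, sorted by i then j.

count = 6; pairs: (0,2), (0,3), (1,3), (1,4), (2,4), (2,5)

α = atan 0.65 = 33.02°;  2α = 66.05°
n_0 = (+0.6066, -0.7950)
n_1 = (+0.9909, -0.1349)
n_2 = (+0.0613, +0.9981)
n_3 = (-0.8933, +0.4495)
n_4 = (-0.9241, -0.3821)
n_5 = (-0.0659, -0.9978)
  (0,1): δ = 135.09°  ·
  (0,2): δ = 40.86°  ✓
  (0,3): δ = 25.94°  ✓
  (0,4): δ = 75.12°  ·
  (0,5): δ = 138.88°  ·
  (1,2): δ = 85.76°  ·
  (1,3): δ = 18.96°  ✓
  (1,4): δ = 30.22°  ✓
  (1,5): δ = 93.97°  ·
  (2,3): δ = 113.20°  ·
  (2,4): δ = 64.02°  ✓
  (2,5): δ = 0.26°  ✓
  (3,4): δ = 130.82°  ·
  (3,5): δ = 67.06°  ·
  (4,5): δ = 116.24°  ·
antipodal pairs: 6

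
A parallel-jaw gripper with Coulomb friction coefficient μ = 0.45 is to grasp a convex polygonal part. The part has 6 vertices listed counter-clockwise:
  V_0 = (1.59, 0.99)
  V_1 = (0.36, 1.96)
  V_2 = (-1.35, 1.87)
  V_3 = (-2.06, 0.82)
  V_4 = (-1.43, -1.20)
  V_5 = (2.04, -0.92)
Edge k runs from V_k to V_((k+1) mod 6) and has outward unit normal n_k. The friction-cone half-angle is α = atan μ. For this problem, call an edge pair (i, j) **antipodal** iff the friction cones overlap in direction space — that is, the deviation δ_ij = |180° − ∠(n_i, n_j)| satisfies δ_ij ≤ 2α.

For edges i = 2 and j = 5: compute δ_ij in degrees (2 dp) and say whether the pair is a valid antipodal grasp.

δ = 47.32°, valid

α = atan 0.45 = 24.23°;  2α = 48.46°
edge 2: e_2 = (-0.71, -1.05);  n_2 = (-0.8284, +0.5602)
edge 5: e_5 = (-0.45, +1.91);  n_5 = (+0.9734, +0.2293)
∠(n_2, n_5) = 132.68°
δ = |180° − 132.68°| = 47.32°
47.32° ≤ 2α = 48.46°  →  valid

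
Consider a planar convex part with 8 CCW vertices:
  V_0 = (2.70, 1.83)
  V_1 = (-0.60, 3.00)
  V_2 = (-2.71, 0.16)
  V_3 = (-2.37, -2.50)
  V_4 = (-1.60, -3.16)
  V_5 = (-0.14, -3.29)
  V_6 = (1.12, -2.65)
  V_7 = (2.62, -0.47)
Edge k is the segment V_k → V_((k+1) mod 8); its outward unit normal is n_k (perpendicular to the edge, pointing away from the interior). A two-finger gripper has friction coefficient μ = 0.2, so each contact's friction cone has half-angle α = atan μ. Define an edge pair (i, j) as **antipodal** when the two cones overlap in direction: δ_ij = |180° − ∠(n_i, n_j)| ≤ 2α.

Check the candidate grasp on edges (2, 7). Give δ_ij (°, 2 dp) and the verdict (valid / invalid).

α = atan 0.2 = 11.31°;  2α = 22.62°
edge 2: e_2 = (+0.34, -2.66);  n_2 = (-0.9919, -0.1268)
edge 7: e_7 = (+0.08, +2.30);  n_7 = (+0.9994, -0.0348)
∠(n_2, n_7) = 170.72°
δ = |180° − 170.72°| = 9.28°
9.28° ≤ 2α = 22.62°  →  valid

δ = 9.28°, valid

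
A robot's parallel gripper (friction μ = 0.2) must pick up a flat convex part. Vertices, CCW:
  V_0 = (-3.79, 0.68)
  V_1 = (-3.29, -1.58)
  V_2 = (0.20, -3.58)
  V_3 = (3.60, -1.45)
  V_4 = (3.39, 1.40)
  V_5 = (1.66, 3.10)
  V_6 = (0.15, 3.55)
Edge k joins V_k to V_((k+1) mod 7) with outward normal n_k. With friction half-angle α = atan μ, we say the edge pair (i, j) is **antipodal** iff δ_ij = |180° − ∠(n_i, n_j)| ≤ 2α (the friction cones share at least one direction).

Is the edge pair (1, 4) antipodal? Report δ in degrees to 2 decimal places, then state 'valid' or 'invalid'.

α = atan 0.2 = 11.31°;  2α = 22.62°
edge 1: e_1 = (+3.49, -2.00);  n_1 = (-0.4972, -0.8676)
edge 4: e_4 = (-1.73, +1.70);  n_4 = (+0.7009, +0.7133)
∠(n_1, n_4) = 165.32°
δ = |180° − 165.32°| = 14.68°
14.68° ≤ 2α = 22.62°  →  valid

δ = 14.68°, valid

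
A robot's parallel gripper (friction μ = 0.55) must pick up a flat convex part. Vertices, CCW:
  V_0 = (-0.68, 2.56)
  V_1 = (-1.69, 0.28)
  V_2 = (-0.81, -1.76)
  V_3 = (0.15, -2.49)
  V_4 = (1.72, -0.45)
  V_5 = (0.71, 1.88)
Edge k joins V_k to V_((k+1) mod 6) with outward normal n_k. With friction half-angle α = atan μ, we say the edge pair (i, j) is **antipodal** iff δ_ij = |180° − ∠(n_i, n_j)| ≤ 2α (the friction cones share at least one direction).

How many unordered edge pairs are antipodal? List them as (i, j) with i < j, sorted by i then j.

count = 6; pairs: (0,3), (0,4), (1,4), (1,5), (2,4), (2,5)

α = atan 0.55 = 28.81°;  2α = 57.62°
n_0 = (-0.9143, +0.4050)
n_1 = (-0.9182, -0.3961)
n_2 = (-0.6053, -0.7960)
n_3 = (+0.7925, -0.6099)
n_4 = (+0.9175, +0.3977)
n_5 = (+0.4394, +0.8983)
  (0,1): δ = 132.77°  ·
  (0,2): δ = 103.36°  ·
  (0,3): δ = 13.69°  ✓
  (0,4): δ = 47.33°  ✓
  (0,5): δ = 87.82°  ·
  (1,2): δ = 150.58°  ·
  (1,3): δ = 60.92°  ·
  (1,4): δ = 0.10°  ✓
  (1,5): δ = 40.60°  ✓
  (2,3): δ = 90.33°  ·
  (2,4): δ = 29.31°  ✓
  (2,5): δ = 11.18°  ✓
  (3,4): δ = 118.98°  ·
  (3,5): δ = 78.49°  ·
  (4,5): δ = 139.50°  ·
antipodal pairs: 6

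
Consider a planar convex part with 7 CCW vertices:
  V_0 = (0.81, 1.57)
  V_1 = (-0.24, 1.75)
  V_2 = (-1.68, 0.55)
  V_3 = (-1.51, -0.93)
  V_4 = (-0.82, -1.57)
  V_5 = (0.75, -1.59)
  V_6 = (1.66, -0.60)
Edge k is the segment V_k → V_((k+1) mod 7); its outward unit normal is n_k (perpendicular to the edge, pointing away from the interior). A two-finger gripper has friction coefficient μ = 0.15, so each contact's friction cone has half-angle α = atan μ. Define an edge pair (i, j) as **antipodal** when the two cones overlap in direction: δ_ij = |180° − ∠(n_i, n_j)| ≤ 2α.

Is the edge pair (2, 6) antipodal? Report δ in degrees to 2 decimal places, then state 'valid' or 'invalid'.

α = atan 0.15 = 8.53°;  2α = 17.06°
edge 2: e_2 = (+0.17, -1.48);  n_2 = (-0.9935, -0.1141)
edge 6: e_6 = (-0.85, +2.17);  n_6 = (+0.9311, +0.3647)
∠(n_2, n_6) = 165.16°
δ = |180° − 165.16°| = 14.84°
14.84° ≤ 2α = 17.06°  →  valid

δ = 14.84°, valid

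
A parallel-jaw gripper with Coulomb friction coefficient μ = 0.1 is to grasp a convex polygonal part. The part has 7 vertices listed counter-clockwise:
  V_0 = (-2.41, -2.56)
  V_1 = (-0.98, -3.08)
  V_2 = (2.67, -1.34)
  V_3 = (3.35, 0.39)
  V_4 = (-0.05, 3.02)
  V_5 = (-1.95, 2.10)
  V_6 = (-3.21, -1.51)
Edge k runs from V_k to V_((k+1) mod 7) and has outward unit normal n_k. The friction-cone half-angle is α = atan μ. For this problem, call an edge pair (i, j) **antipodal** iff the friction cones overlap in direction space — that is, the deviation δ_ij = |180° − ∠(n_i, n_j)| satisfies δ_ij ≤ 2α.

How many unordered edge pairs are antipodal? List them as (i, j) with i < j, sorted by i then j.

count = 2; pairs: (1,4), (2,5)

α = atan 0.1 = 5.71°;  2α = 11.42°
n_0 = (-0.3417, -0.9398)
n_1 = (+0.4303, -0.9027)
n_2 = (+0.9307, -0.3658)
n_3 = (+0.6118, +0.7910)
n_4 = (-0.4358, +0.9000)
n_5 = (-0.9441, +0.3295)
n_6 = (-0.7954, -0.6060)
  (0,1): δ = 134.53°  ·
  (0,2): δ = 91.47°  ·
  (0,3): δ = 17.74°  ·
  (0,4): δ = 45.82°  ·
  (0,5): δ = 90.74°  ·
  (0,6): δ = 147.29°  ·
  (1,2): δ = 136.95°  ·
  (1,3): δ = 63.21°  ·
  (1,4): δ = 0.35°  ✓
  (1,5): δ = 45.27°  ·
  (1,6): δ = 101.82°  ·
  (2,3): δ = 106.27°  ·
  (2,4): δ = 42.71°  ·
  (2,5): δ = 2.22°  ✓
  (2,6): δ = 58.76°  ·
  (3,4): δ = 116.44°  ·
  (3,5): δ = 71.52°  ·
  (3,6): δ = 14.97°  ·
  (4,5): δ = 135.08°  ·
  (4,6): δ = 78.53°  ·
  (5,6): δ = 123.46°  ·
antipodal pairs: 2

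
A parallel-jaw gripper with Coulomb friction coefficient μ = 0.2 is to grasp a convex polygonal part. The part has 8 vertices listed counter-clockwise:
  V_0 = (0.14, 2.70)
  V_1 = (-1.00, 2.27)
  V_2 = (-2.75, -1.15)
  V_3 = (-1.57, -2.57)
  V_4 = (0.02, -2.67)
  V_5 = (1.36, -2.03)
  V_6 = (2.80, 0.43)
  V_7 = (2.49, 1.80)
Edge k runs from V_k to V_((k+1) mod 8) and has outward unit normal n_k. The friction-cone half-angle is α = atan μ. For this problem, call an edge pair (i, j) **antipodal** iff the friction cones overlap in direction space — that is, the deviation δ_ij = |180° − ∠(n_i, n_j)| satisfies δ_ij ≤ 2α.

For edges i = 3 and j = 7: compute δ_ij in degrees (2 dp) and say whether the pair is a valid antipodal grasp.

δ = 17.36°, valid

α = atan 0.2 = 11.31°;  2α = 22.62°
edge 3: e_3 = (+1.59, -0.10);  n_3 = (-0.0628, -0.9980)
edge 7: e_7 = (-2.35, +0.90);  n_7 = (+0.3576, +0.9339)
∠(n_3, n_7) = 162.64°
δ = |180° − 162.64°| = 17.36°
17.36° ≤ 2α = 22.62°  →  valid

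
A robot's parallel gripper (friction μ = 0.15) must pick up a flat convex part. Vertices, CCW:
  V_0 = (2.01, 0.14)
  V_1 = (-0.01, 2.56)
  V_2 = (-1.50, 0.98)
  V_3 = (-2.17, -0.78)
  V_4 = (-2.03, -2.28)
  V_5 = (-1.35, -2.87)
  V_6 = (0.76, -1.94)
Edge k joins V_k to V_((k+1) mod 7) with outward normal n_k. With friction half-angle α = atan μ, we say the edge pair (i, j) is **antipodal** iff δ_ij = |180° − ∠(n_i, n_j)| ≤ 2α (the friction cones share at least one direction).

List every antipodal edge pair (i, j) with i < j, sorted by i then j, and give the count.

count = 3; pairs: (0,4), (1,6), (2,6)

α = atan 0.15 = 8.53°;  2α = 17.06°
n_0 = (+0.7677, +0.6408)
n_1 = (-0.7275, +0.6861)
n_2 = (-0.9346, +0.3558)
n_3 = (-0.9957, -0.0929)
n_4 = (-0.6554, -0.7553)
n_5 = (+0.4033, -0.9151)
n_6 = (+0.8571, -0.5151)
  (0,1): δ = 83.17°  ·
  (0,2): δ = 60.69°  ·
  (0,3): δ = 34.52°  ·
  (0,4): δ = 9.20°  ✓
  (0,5): δ = 73.93°  ·
  (0,6): δ = 109.14°  ·
  (1,2): δ = 157.52°  ·
  (1,3): δ = 131.35°  ·
  (1,4): δ = 87.63°  ·
  (1,5): δ = 22.89°  ·
  (1,6): δ = 12.32°  ✓
  (2,3): δ = 153.83°  ·
  (2,4): δ = 110.11°  ·
  (2,5): δ = 45.37°  ·
  (2,6): δ = 10.16°  ✓
  (3,4): δ = 136.28°  ·
  (3,5): δ = 71.55°  ·
  (3,6): δ = 36.34°  ·
  (4,5): δ = 115.27°  ·
  (4,6): δ = 80.06°  ·
  (5,6): δ = 144.79°  ·
antipodal pairs: 3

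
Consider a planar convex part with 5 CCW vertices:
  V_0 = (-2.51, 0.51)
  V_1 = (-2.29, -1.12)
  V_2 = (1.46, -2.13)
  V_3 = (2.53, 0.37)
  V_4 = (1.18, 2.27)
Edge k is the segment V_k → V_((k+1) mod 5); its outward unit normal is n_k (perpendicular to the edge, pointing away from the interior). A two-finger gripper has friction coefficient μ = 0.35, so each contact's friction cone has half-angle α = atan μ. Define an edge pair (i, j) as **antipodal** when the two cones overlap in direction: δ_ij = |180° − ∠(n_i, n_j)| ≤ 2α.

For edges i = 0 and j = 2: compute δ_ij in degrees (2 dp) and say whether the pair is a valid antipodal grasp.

δ = 30.86°, valid

α = atan 0.35 = 19.29°;  2α = 38.58°
edge 0: e_0 = (+0.22, -1.63);  n_0 = (-0.9910, -0.1338)
edge 2: e_2 = (+1.07, +2.50);  n_2 = (+0.9193, -0.3935)
∠(n_0, n_2) = 149.14°
δ = |180° − 149.14°| = 30.86°
30.86° ≤ 2α = 38.58°  →  valid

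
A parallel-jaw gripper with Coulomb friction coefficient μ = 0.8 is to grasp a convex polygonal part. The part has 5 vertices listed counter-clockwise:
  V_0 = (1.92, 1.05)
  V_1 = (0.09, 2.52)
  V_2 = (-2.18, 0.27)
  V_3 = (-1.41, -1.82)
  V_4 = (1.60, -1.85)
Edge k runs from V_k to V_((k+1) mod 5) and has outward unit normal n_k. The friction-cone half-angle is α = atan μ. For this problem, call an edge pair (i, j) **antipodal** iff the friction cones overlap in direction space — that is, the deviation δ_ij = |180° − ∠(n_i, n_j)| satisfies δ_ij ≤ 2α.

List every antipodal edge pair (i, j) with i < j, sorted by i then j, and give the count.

α = atan 0.8 = 38.66°;  2α = 77.32°
n_0 = (+0.6263, +0.7796)
n_1 = (-0.7040, +0.7102)
n_2 = (-0.9383, -0.3457)
n_3 = (-0.0100, -1.0000)
n_4 = (+0.9940, -0.1097)
  (0,1): δ = 96.48°  ·
  (0,2): δ = 31.00°  ✓
  (0,3): δ = 38.20°  ✓
  (0,4): δ = 122.48°  ·
  (1,2): δ = 114.52°  ·
  (1,3): δ = 45.32°  ✓
  (1,4): δ = 38.96°  ✓
  (2,3): δ = 110.80°  ·
  (2,4): δ = 26.52°  ✓
  (3,4): δ = 95.73°  ·
antipodal pairs: 5

count = 5; pairs: (0,2), (0,3), (1,3), (1,4), (2,4)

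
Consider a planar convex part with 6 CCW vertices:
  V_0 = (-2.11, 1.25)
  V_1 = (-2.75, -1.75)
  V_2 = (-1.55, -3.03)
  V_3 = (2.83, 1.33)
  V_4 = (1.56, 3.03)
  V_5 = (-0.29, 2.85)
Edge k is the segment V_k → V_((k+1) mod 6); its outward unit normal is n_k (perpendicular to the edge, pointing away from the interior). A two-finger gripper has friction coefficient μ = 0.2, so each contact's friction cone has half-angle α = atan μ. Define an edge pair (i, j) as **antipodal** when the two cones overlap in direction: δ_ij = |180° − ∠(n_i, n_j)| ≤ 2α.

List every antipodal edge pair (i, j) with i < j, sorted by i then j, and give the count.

count = 2; pairs: (1,3), (2,5)

α = atan 0.2 = 11.31°;  2α = 22.62°
n_0 = (-0.9780, +0.2086)
n_1 = (-0.7295, -0.6839)
n_2 = (+0.7055, -0.7087)
n_3 = (+0.8011, +0.5985)
n_4 = (-0.0968, +0.9953)
n_5 = (-0.6603, +0.7510)
  (0,1): δ = 124.81°  ·
  (0,2): δ = 33.09°  ·
  (0,3): δ = 48.80°  ·
  (0,4): δ = 107.60°  ·
  (0,5): δ = 143.36°  ·
  (1,2): δ = 88.28°  ·
  (1,3): δ = 6.39°  ✓
  (1,4): δ = 52.40°  ·
  (1,5): δ = 88.17°  ·
  (2,3): δ = 98.11°  ·
  (2,4): δ = 39.31°  ·
  (2,5): δ = 3.55°  ✓
  (3,4): δ = 121.20°  ·
  (3,5): δ = 85.44°  ·
  (4,5): δ = 144.24°  ·
antipodal pairs: 2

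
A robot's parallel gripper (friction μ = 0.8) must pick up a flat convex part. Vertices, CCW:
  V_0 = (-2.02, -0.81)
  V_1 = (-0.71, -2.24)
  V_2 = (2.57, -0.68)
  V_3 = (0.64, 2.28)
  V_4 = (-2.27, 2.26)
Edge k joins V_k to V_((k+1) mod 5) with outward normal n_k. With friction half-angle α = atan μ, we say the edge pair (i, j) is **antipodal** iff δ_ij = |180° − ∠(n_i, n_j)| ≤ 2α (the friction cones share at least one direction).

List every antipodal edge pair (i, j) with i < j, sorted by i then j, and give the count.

count = 5; pairs: (0,2), (0,3), (1,3), (1,4), (2,4)

α = atan 0.8 = 38.66°;  2α = 77.32°
n_0 = (-0.7374, -0.6755)
n_1 = (+0.4295, -0.9031)
n_2 = (+0.8377, +0.5462)
n_3 = (-0.0069, +1.0000)
n_4 = (-0.9967, -0.0812)
  (0,1): δ = 107.06°  ·
  (0,2): δ = 9.39°  ✓
  (0,3): δ = 47.90°  ✓
  (0,4): δ = 142.16°  ·
  (1,2): δ = 82.33°  ·
  (1,3): δ = 25.04°  ✓
  (1,4): δ = 69.22°  ✓
  (2,3): δ = 122.71°  ·
  (2,4): δ = 28.45°  ✓
  (3,4): δ = 85.74°  ·
antipodal pairs: 5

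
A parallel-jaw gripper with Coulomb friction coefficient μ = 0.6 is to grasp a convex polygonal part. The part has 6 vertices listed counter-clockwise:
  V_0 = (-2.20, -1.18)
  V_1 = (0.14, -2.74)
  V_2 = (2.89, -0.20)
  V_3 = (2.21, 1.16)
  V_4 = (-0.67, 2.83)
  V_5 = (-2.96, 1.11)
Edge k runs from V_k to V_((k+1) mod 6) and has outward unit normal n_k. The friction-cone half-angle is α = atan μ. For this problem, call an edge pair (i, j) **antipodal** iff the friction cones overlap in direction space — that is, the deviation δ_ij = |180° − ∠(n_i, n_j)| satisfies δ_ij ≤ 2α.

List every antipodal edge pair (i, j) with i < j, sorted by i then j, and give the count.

α = atan 0.6 = 30.96°;  2α = 61.93°
n_0 = (-0.5547, -0.8321)
n_1 = (+0.6785, -0.7346)
n_2 = (+0.8944, +0.4472)
n_3 = (+0.5016, +0.8651)
n_4 = (-0.6006, +0.7996)
n_5 = (-0.9491, -0.3150)
  (0,1): δ = 103.58°  ·
  (0,2): δ = 29.74°  ✓
  (0,3): δ = 3.58°  ✓
  (0,4): δ = 70.60°  ·
  (0,5): δ = 142.05°  ·
  (1,2): δ = 106.16°  ·
  (1,3): δ = 72.83°  ·
  (1,4): δ = 5.82°  ✓
  (1,5): δ = 65.63°  ·
  (2,3): δ = 146.67°  ·
  (2,4): δ = 79.66°  ·
  (2,5): δ = 8.21°  ✓
  (3,4): δ = 112.98°  ·
  (3,5): δ = 41.53°  ✓
  (4,5): δ = 108.55°  ·
antipodal pairs: 5

count = 5; pairs: (0,2), (0,3), (1,4), (2,5), (3,5)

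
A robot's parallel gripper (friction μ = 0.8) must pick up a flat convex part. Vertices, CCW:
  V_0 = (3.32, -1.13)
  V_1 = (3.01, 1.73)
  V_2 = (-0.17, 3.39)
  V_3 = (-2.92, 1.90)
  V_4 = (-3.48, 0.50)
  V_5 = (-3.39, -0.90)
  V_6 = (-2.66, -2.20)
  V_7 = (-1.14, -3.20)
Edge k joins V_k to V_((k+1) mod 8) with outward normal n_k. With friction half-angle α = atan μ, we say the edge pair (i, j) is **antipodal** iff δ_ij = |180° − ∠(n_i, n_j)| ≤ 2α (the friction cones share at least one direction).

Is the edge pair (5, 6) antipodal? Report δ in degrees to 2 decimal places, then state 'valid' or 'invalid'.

δ = 152.66°, invalid

α = atan 0.8 = 38.66°;  2α = 77.32°
edge 5: e_5 = (+0.73, -1.30);  n_5 = (-0.8719, -0.4896)
edge 6: e_6 = (+1.52, -1.00);  n_6 = (-0.5496, -0.8354)
∠(n_5, n_6) = 27.34°
δ = |180° − 27.34°| = 152.66°
152.66° > 2α = 77.32°  →  invalid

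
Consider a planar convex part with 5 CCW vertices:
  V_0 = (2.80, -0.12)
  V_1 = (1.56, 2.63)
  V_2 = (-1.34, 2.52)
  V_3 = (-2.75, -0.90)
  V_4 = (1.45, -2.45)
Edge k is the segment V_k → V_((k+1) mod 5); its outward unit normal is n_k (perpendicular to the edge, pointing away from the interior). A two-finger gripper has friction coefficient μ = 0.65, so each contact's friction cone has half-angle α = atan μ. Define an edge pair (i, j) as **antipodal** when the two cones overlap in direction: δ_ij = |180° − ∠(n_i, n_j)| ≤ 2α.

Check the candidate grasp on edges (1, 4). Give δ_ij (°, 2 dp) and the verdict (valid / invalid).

α = atan 0.65 = 33.02°;  2α = 66.05°
edge 1: e_1 = (-2.90, -0.11);  n_1 = (-0.0379, +0.9993)
edge 4: e_4 = (+1.35, +2.33);  n_4 = (+0.8653, -0.5013)
∠(n_1, n_4) = 122.26°
δ = |180° − 122.26°| = 57.74°
57.74° ≤ 2α = 66.05°  →  valid

δ = 57.74°, valid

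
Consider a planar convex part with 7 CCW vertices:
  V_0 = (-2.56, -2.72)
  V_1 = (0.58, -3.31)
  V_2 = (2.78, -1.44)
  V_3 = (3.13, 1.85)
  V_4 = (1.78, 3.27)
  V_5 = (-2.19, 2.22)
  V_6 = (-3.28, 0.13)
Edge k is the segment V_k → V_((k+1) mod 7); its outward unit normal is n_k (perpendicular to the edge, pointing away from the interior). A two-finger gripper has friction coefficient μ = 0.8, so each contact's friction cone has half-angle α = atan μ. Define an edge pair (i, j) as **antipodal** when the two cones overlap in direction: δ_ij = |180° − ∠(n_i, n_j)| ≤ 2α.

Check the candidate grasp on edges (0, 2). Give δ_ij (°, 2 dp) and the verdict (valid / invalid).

δ = 85.43°, invalid

α = atan 0.8 = 38.66°;  2α = 77.32°
edge 0: e_0 = (+3.14, -0.59);  n_0 = (-0.1847, -0.9828)
edge 2: e_2 = (+0.35, +3.29);  n_2 = (+0.9944, -0.1058)
∠(n_0, n_2) = 94.57°
δ = |180° − 94.57°| = 85.43°
85.43° > 2α = 77.32°  →  invalid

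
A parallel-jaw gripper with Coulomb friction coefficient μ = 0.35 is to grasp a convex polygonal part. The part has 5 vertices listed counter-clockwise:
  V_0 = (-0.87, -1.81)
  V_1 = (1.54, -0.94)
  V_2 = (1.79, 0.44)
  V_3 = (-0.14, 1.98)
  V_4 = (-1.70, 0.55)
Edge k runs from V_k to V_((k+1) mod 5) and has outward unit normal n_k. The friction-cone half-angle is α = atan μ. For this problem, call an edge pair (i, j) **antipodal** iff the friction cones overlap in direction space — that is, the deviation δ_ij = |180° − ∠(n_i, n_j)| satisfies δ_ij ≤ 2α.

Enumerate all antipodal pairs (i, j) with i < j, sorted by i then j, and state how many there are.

count = 4; pairs: (0,3), (1,3), (1,4), (2,4)

α = atan 0.35 = 19.29°;  2α = 38.58°
n_0 = (+0.3395, -0.9406)
n_1 = (+0.9840, -0.1783)
n_2 = (+0.6237, +0.7817)
n_3 = (-0.6757, +0.7372)
n_4 = (-0.9434, -0.3318)
  (0,1): δ = 120.12°  ·
  (0,2): δ = 58.44°  ·
  (0,3): δ = 22.66°  ✓
  (0,4): δ = 89.53°  ·
  (1,2): δ = 118.32°  ·
  (1,3): δ = 37.22°  ✓
  (1,4): δ = 29.64°  ✓
  (2,3): δ = 98.90°  ·
  (2,4): δ = 32.04°  ✓
  (3,4): δ = 113.13°  ·
antipodal pairs: 4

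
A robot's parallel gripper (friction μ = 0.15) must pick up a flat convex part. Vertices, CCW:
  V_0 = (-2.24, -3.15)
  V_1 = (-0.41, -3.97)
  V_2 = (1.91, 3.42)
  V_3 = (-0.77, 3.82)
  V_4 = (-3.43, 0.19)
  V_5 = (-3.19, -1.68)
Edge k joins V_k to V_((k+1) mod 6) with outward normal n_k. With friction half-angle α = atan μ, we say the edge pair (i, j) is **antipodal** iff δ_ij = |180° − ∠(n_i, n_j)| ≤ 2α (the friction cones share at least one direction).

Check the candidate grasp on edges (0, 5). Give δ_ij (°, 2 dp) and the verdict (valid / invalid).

α = atan 0.15 = 8.53°;  2α = 17.06°
edge 0: e_0 = (+1.83, -0.82);  n_0 = (-0.4089, -0.9126)
edge 5: e_5 = (+0.95, -1.47);  n_5 = (-0.8399, -0.5428)
∠(n_0, n_5) = 32.99°
δ = |180° − 32.99°| = 147.01°
147.01° > 2α = 17.06°  →  invalid

δ = 147.01°, invalid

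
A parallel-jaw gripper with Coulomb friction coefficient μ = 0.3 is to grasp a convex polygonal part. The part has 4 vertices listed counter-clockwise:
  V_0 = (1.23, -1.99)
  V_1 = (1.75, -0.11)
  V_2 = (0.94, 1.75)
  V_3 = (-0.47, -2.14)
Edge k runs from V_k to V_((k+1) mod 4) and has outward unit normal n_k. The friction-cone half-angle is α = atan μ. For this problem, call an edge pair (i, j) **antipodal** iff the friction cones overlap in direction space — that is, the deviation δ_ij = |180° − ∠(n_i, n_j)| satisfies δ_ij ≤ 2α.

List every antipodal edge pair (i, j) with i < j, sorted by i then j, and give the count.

count = 1; pairs: (0,2)

α = atan 0.3 = 16.70°;  2α = 33.40°
n_0 = (+0.9638, -0.2666)
n_1 = (+0.9168, +0.3993)
n_2 = (-0.9401, +0.3408)
n_3 = (+0.0879, -0.9961)
  (0,1): δ = 141.01°  ·
  (0,2): δ = 4.46°  ✓
  (0,3): δ = 110.50°  ·
  (1,2): δ = 43.46°  ·
  (1,3): δ = 71.51°  ·
  (2,3): δ = 65.03°  ·
antipodal pairs: 1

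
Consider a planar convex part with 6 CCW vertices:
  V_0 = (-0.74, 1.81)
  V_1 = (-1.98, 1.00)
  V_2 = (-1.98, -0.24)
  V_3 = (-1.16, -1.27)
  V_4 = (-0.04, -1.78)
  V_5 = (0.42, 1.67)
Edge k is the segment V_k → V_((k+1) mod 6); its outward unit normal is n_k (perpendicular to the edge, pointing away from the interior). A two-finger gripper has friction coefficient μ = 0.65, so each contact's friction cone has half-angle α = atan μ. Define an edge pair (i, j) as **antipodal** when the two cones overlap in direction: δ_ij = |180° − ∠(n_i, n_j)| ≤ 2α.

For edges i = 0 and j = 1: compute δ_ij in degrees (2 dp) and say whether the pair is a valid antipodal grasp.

α = atan 0.65 = 33.02°;  2α = 66.05°
edge 0: e_0 = (-1.24, -0.81);  n_0 = (-0.5469, +0.8372)
edge 1: e_1 = (+0.00, -1.24);  n_1 = (-1.0000, -0.0000)
∠(n_0, n_1) = 56.85°
δ = |180° − 56.85°| = 123.15°
123.15° > 2α = 66.05°  →  invalid

δ = 123.15°, invalid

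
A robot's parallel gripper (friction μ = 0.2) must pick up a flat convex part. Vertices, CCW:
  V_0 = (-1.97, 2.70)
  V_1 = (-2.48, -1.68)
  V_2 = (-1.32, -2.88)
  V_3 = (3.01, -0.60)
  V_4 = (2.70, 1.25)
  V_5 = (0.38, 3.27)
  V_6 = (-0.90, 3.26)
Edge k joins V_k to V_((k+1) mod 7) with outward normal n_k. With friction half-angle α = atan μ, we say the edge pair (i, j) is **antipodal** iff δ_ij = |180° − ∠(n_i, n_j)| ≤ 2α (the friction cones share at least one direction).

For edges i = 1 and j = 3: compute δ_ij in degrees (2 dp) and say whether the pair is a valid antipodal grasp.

δ = 34.52°, invalid

α = atan 0.2 = 11.31°;  2α = 22.62°
edge 1: e_1 = (+1.16, -1.20);  n_1 = (-0.7190, -0.6950)
edge 3: e_3 = (-0.31, +1.85);  n_3 = (+0.9862, +0.1653)
∠(n_1, n_3) = 145.48°
δ = |180° − 145.48°| = 34.52°
34.52° > 2α = 22.62°  →  invalid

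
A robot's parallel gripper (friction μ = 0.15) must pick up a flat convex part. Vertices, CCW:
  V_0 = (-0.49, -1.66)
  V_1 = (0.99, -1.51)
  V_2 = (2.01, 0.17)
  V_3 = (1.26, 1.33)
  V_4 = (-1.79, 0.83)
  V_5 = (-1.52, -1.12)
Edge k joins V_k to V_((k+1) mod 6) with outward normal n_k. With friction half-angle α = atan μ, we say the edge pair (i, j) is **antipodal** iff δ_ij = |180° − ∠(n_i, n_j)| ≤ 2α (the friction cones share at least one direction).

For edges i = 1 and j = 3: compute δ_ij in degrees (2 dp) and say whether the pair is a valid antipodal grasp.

δ = 49.43°, invalid

α = atan 0.15 = 8.53°;  2α = 17.06°
edge 1: e_1 = (+1.02, +1.68);  n_1 = (+0.8548, -0.5190)
edge 3: e_3 = (-3.05, -0.50);  n_3 = (-0.1618, +0.9868)
∠(n_1, n_3) = 130.57°
δ = |180° − 130.57°| = 49.43°
49.43° > 2α = 17.06°  →  invalid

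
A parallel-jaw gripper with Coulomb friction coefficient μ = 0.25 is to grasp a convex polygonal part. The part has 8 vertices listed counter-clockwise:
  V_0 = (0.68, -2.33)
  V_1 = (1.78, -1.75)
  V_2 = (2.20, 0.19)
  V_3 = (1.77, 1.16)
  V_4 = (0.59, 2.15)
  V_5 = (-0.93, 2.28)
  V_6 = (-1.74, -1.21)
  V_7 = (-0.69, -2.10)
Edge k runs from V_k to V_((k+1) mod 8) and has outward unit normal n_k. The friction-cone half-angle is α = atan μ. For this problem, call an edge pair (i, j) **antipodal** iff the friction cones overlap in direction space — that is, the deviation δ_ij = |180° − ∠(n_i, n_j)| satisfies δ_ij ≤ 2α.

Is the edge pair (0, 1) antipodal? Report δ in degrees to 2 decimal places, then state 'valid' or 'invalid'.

δ = 130.02°, invalid

α = atan 0.25 = 14.04°;  2α = 28.07°
edge 0: e_0 = (+1.10, +0.58);  n_0 = (+0.4664, -0.8846)
edge 1: e_1 = (+0.42, +1.94);  n_1 = (+0.9774, -0.2116)
∠(n_0, n_1) = 49.98°
δ = |180° − 49.98°| = 130.02°
130.02° > 2α = 28.07°  →  invalid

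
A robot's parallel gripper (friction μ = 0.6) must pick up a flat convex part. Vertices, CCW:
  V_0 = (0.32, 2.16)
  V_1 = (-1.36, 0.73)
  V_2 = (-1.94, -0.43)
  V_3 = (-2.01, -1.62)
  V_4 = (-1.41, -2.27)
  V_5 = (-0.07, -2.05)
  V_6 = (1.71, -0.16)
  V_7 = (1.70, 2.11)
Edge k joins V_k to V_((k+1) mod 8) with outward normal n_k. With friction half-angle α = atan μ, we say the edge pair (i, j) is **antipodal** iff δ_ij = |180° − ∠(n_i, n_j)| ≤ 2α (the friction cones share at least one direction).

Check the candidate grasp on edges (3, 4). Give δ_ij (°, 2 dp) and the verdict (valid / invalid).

α = atan 0.6 = 30.96°;  2α = 61.93°
edge 3: e_3 = (+0.60, -0.65);  n_3 = (-0.7348, -0.6783)
edge 4: e_4 = (+1.34, +0.22);  n_4 = (+0.1620, -0.9868)
∠(n_3, n_4) = 56.61°
δ = |180° − 56.61°| = 123.39°
123.39° > 2α = 61.93°  →  invalid

δ = 123.39°, invalid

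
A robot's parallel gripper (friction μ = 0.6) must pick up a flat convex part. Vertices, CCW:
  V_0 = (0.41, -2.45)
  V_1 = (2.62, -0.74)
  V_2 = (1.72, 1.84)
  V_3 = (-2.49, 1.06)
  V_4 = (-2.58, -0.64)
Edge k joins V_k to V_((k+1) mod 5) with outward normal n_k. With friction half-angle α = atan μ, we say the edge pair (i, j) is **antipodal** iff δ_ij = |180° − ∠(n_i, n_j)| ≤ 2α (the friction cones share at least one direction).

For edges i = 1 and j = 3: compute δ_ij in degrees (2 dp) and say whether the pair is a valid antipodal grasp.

α = atan 0.6 = 30.96°;  2α = 61.93°
edge 1: e_1 = (-0.90, +2.58);  n_1 = (+0.9442, +0.3294)
edge 3: e_3 = (-0.09, -1.70);  n_3 = (-0.9986, +0.0529)
∠(n_1, n_3) = 157.74°
δ = |180° − 157.74°| = 22.26°
22.26° ≤ 2α = 61.93°  →  valid

δ = 22.26°, valid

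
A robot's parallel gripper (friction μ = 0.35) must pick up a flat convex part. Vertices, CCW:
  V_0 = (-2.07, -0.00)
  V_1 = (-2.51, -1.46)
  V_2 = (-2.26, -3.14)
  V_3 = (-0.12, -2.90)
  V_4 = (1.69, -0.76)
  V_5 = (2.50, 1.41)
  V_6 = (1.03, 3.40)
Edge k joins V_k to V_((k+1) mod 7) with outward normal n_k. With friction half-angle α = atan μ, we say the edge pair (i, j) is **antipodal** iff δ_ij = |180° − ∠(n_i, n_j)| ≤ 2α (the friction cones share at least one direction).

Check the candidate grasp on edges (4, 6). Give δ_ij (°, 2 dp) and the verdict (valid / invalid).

δ = 21.89°, valid

α = atan 0.35 = 19.29°;  2α = 38.58°
edge 4: e_4 = (+0.81, +2.17);  n_4 = (+0.9369, -0.3497)
edge 6: e_6 = (-3.10, -3.40);  n_6 = (-0.7390, +0.6738)
∠(n_4, n_6) = 158.11°
δ = |180° − 158.11°| = 21.89°
21.89° ≤ 2α = 38.58°  →  valid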